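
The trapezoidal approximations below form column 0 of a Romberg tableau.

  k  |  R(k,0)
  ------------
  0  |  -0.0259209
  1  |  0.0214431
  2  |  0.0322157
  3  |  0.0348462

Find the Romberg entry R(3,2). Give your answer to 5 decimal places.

0.03572

Richardson extrapolation on the trapezoidal column (denominator 4−1=3):
R(2,1) = (4·0.0322157 − 0.0214431) / 3 = 0.0358066
R(3,1) = 0.0348462 + (0.0348462 − 0.0322157)/3 = 0.0357230
R(3,2) = (16·0.0357230 − 0.0358066) / 15 = 0.0357174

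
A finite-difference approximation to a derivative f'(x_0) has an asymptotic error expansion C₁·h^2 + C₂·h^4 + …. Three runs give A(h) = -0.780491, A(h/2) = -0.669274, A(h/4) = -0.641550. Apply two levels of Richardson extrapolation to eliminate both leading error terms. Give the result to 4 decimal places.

-0.6323

First eliminate the h^2 term (factor 2^2 = 4):
  B₁ = (4·(-0.669274) − (-0.780491))/3 = -0.632202
  B₂ = (4·(-0.641550) − (-0.669274))/3 = -0.632309
Then eliminate the h^4 term (factor 2^4 = 16):
  (16·(-0.632309) − (-0.632202))/15 = -0.632316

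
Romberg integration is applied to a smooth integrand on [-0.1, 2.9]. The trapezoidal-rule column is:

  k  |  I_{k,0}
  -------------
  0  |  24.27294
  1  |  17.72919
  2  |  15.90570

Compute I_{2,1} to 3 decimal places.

Richardson extrapolation on the trapezoidal column (denominator 4−1=3):
I_{2,1} = 15.90570 + (15.90570 − 17.72919)/3 = 15.29787

15.298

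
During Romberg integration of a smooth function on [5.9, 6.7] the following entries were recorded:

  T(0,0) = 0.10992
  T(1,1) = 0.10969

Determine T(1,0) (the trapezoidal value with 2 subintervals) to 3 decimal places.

From T(1,1) = (4·T(1,0) − T(0,0))/3, solve for T(1,0):
4·T(1,0) = 3·0.10969 + 0.10992 = 0.43899
T(1,0) = 0.10975

0.110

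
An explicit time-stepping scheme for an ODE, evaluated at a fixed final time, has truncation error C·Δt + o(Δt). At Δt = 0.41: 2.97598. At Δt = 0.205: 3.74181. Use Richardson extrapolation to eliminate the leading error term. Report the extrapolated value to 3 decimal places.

The leading error scales as Δt; refining by a factor of 2 reduces it by 2^1 = 2.
Extrapolated value = (2·A(Δt/2) − A(Δt)) / (2 − 1)
= (2·3.74181 − 2.97598) / 1
= 4.50764 / 1 = 4.50764

4.508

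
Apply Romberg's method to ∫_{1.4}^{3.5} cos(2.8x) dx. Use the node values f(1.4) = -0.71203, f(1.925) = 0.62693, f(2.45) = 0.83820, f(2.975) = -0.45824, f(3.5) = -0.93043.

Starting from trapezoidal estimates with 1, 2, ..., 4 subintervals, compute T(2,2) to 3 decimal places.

T(0,0) (trapezoid, 1 panel, h=2.1000): -1.72458
T(1,0) (trapezoid, 2 panels, h=1.0500): 0.01782
T(2,0) (trapezoid, 4 panels, h=0.5250): 0.09747
T(1,1) = 0.01782 + (0.01782 − (-1.72458))/3 = 0.59862
T(2,1) = 0.09747 + (0.09747 − 0.01782)/3 = 0.12402
T(2,2) = 0.12402 + (0.12402 − 0.59862)/15 = 0.09238

0.092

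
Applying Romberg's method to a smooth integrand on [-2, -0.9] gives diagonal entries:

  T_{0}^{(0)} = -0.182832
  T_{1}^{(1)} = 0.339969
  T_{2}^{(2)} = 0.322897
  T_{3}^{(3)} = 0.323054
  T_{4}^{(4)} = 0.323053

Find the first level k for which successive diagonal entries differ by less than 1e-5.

k = 4

|T_{1}^{(1)} − T_{0}^{(0)}| = 0.522801 ≥ 1e-5
|T_{2}^{(2)} − T_{1}^{(1)}| = 0.017072 ≥ 1e-5
|T_{3}^{(3)} − T_{2}^{(2)}| = 0.000157 ≥ 1e-5
|T_{4}^{(4)} − T_{3}^{(3)}| = 0.000001 < 1e-5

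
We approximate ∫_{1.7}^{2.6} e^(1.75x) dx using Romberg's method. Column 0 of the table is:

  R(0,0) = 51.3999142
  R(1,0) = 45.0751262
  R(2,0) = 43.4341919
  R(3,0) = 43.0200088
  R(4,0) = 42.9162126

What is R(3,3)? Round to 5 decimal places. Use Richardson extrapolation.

R(1,1) = (4·45.0751262 − 51.3999142) / 3 = 42.9668635
R(2,1) = (4·43.4341919 − 45.0751262) / 3 = 42.8872138
R(3,1) = 43.0200088 + (43.0200088 − 43.4341919)/3 = 42.8819478
R(2,2) = 42.8872138 + (42.8872138 − 42.9668635)/15 = 42.8819038
R(3,2) = (16·42.8819478 − 42.8872138) / 15 = 42.8815967
R(3,3) = (64·42.8815967 − 42.8819038) / 63 = 42.8815918

42.88159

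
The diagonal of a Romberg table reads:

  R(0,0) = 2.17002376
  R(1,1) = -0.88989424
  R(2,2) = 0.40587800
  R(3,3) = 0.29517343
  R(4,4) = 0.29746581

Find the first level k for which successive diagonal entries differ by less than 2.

|R(1,1) − R(0,0)| = 3.05991800 ≥ 2
|R(2,2) − R(1,1)| = 1.29577224 < 2

k = 2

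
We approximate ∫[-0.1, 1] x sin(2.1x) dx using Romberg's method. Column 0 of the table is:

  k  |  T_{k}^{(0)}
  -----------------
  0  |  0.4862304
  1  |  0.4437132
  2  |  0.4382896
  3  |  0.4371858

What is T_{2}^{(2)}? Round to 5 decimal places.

T_{1}^{(1)} = 0.4437132 + (0.4437132 − 0.4862304)/3 = 0.4295408
T_{2}^{(1)} = (4·0.4382896 − 0.4437132) / 3 = 0.4364817
T_{2}^{(2)} = (16·0.4364817 − 0.4295408) / 15 = 0.4369444

0.43694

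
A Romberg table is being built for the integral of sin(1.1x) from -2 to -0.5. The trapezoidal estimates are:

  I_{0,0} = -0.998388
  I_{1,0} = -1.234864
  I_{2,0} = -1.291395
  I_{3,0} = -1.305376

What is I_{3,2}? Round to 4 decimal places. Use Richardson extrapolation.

I_{2,1} = (4·(-1.291395) − (-1.234864)) / 3 = -1.310239
I_{3,1} = (4·(-1.305376) − (-1.291395)) / 3 = -1.310036
I_{3,2} = (16·(-1.310036) − (-1.310239)) / 15 = -1.310022

-1.3100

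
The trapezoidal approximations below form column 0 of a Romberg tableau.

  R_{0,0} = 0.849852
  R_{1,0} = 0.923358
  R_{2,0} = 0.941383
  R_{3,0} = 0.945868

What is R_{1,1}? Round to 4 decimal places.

R_{1,1} = 0.923358 + (0.923358 − 0.849852)/3 = 0.947860

0.9479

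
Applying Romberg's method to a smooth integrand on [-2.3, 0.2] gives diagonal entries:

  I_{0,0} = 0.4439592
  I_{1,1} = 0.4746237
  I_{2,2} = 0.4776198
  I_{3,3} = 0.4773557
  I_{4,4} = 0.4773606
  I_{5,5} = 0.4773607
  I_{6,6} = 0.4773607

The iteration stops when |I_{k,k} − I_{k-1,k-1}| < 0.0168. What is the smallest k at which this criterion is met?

|I_{1,1} − I_{0,0}| = 0.0306645 ≥ 0.0168
|I_{2,2} − I_{1,1}| = 0.0029961 < 0.0168

k = 2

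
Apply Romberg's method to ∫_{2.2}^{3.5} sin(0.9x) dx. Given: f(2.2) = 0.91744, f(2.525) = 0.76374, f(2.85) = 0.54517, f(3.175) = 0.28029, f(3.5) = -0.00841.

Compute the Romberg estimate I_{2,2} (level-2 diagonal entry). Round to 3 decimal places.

I_{0,0} (trapezoid, 1 panel, h=1.3000): 0.59087
I_{1,0} (trapezoid, 2 panels, h=0.6500): 0.64980
I_{2,0} (trapezoid, 4 panels, h=0.3250): 0.66421
I_{1,1} = 0.64980 + (0.64980 − 0.59087)/3 = 0.66944
I_{2,1} = 0.66421 + (0.66421 − 0.64980)/3 = 0.66901
I_{2,2} = 0.66901 + (0.66901 − 0.66944)/15 = 0.66898

0.669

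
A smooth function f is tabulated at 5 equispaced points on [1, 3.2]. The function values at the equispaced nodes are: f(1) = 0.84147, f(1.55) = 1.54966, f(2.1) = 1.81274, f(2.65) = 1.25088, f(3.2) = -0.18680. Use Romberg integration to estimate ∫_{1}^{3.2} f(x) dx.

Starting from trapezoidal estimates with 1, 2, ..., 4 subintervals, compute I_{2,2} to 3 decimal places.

2.834

I_{0,0} (trapezoid, 1 panel, h=2.2000): 0.72014
I_{1,0} (trapezoid, 2 panels, h=1.1000): 2.35408
I_{2,0} (trapezoid, 4 panels, h=0.5500): 2.71734
I_{1,1} = 2.35408 + (2.35408 − 0.72014)/3 = 2.89873
I_{2,1} = 2.71734 + (2.71734 − 2.35408)/3 = 2.83843
I_{2,2} = 2.83843 + (2.83843 − 2.89873)/15 = 2.83441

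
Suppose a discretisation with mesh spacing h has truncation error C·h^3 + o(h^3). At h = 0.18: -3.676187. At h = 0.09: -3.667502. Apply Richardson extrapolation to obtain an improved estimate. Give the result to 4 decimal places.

-3.6663

The leading error scales as h^3; refining by a factor of 2 reduces it by 2^3 = 8.
Extrapolated value = (8·A(h/2) − A(h)) / (8 − 1)
= (8·(-3.667502) − (-3.676187)) / 7
= -25.663829 / 7 = -3.666261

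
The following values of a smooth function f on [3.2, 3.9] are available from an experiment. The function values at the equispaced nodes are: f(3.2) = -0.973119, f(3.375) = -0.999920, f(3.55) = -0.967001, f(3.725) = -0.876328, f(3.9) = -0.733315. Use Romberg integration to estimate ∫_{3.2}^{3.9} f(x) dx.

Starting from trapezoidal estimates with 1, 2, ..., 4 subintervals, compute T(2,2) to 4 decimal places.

-0.6501

T(0,0) (trapezoid, 1 panel, h=0.7000): -0.597252
T(1,0) (trapezoid, 2 panels, h=0.3500): -0.637076
T(2,0) (trapezoid, 4 panels, h=0.1750): -0.646882
T(1,1) = -0.637076 + (-0.637076 − (-0.597252))/3 = -0.650351
T(2,1) = -0.646882 + (-0.646882 − (-0.637076))/3 = -0.650151
T(2,2) = -0.650151 + (-0.650151 − (-0.650351))/15 = -0.650138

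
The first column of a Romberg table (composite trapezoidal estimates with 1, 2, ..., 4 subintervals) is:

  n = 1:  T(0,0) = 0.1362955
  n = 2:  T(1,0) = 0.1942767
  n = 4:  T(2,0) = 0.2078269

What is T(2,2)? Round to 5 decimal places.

0.21226

Richardson extrapolation on the trapezoidal column (denominator 4−1=3):
T(1,1) = (4·0.1942767 − 0.1362955) / 3 = 0.2136038
T(2,1) = (4·0.2078269 − 0.1942767) / 3 = 0.2123436
T(2,2) = 0.2123436 + (0.2123436 − 0.2136038)/15 = 0.2122596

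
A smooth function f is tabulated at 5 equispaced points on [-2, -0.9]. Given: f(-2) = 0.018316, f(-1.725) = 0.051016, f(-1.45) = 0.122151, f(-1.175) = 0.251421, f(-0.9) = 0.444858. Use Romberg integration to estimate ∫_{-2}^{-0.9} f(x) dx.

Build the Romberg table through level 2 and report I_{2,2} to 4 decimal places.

0.1758

I_{0,0} (trapezoid, 1 panel, h=1.1000): 0.254746
I_{1,0} (trapezoid, 2 panels, h=0.5500): 0.194556
I_{2,0} (trapezoid, 4 panels, h=0.2750): 0.180448
I_{1,1} = 0.194556 + (0.194556 − 0.254746)/3 = 0.174493
I_{2,1} = 0.180448 + (0.180448 − 0.194556)/3 = 0.175745
I_{2,2} = 0.175745 + (0.175745 − 0.174493)/15 = 0.175828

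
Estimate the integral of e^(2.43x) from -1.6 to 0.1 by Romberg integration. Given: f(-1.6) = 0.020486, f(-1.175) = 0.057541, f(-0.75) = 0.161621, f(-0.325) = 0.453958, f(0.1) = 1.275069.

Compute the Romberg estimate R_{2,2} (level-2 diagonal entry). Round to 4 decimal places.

0.5171

R_{0,0} (trapezoid, 1 panel, h=1.7000): 1.101222
R_{1,0} (trapezoid, 2 panels, h=0.8500): 0.687989
R_{2,0} (trapezoid, 4 panels, h=0.4250): 0.561381
R_{1,1} = 0.687989 + (0.687989 − 1.101222)/3 = 0.550245
R_{2,1} = 0.561381 + (0.561381 − 0.687989)/3 = 0.519178
R_{2,2} = 0.519178 + (0.519178 − 0.550245)/15 = 0.517107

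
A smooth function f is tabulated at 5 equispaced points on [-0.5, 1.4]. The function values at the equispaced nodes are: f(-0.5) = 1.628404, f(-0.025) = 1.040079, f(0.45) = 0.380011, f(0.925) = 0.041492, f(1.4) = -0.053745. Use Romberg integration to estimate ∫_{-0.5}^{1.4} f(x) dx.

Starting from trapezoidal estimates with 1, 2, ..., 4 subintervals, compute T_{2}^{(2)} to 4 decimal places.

1.0596

T_{0}^{(0)} (trapezoid, 1 panel, h=1.9000): 1.495926
T_{1}^{(0)} (trapezoid, 2 panels, h=0.9500): 1.108973
T_{2}^{(0)} (trapezoid, 4 panels, h=0.4750): 1.068233
T_{1}^{(1)} = 1.108973 + (1.108973 − 1.495926)/3 = 0.979989
T_{2}^{(1)} = 1.068233 + (1.068233 − 1.108973)/3 = 1.054653
T_{2}^{(2)} = 1.054653 + (1.054653 − 0.979989)/15 = 1.059631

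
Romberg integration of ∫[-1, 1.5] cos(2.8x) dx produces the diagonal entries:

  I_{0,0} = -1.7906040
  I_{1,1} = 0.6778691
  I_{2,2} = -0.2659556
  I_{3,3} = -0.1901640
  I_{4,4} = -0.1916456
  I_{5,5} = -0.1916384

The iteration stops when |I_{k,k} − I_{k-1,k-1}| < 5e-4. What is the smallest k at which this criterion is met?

|I_{1,1} − I_{0,0}| = 2.4684731 ≥ 5e-4
|I_{2,2} − I_{1,1}| = 0.9438247 ≥ 5e-4
|I_{3,3} − I_{2,2}| = 0.0757916 ≥ 5e-4
|I_{4,4} − I_{3,3}| = 0.0014816 ≥ 5e-4
|I_{5,5} − I_{4,4}| = 0.0000072 < 5e-4

k = 5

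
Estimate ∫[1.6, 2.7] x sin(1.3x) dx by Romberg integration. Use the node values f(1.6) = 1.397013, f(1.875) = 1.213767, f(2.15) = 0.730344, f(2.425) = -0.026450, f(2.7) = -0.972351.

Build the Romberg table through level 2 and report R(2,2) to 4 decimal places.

0.6078

R(0,0) (trapezoid, 1 panel, h=1.1000): 0.233564
R(1,0) (trapezoid, 2 panels, h=0.5500): 0.518471
R(2,0) (trapezoid, 4 panels, h=0.2750): 0.585748
R(1,1) = 0.518471 + (0.518471 − 0.233564)/3 = 0.613440
R(2,1) = 0.585748 + (0.585748 − 0.518471)/3 = 0.608174
R(2,2) = 0.608174 + (0.608174 − 0.613440)/15 = 0.607823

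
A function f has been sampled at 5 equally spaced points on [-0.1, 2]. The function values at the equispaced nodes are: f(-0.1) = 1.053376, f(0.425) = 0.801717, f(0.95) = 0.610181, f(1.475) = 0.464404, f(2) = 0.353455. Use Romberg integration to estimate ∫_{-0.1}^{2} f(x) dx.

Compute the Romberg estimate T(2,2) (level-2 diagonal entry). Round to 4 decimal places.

T(0,0) (trapezoid, 1 panel, h=2.1000): 1.477173
T(1,0) (trapezoid, 2 panels, h=1.0500): 1.379276
T(2,0) (trapezoid, 4 panels, h=0.5250): 1.354352
T(1,1) = 1.379276 + (1.379276 − 1.477173)/3 = 1.346644
T(2,1) = 1.354352 + (1.354352 − 1.379276)/3 = 1.346044
T(2,2) = 1.346044 + (1.346044 − 1.346644)/15 = 1.346004

1.3460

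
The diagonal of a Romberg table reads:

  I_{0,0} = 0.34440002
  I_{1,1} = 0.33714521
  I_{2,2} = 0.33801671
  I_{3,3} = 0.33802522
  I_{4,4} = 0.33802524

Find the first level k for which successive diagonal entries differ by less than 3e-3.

|I_{1,1} − I_{0,0}| = 0.00725481 ≥ 3e-3
|I_{2,2} − I_{1,1}| = 0.00087150 < 3e-3

k = 2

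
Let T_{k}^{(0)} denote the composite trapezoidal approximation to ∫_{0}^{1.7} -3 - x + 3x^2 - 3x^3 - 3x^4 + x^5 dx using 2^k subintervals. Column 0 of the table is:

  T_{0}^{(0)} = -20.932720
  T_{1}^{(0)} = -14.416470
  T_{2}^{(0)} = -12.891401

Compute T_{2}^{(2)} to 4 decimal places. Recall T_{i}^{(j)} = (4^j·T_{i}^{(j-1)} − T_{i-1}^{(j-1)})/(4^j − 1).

Richardson extrapolation on the trapezoidal column (denominator 4−1=3):
T_{1}^{(1)} = -14.416470 + (-14.416470 − (-20.932720))/3 = -12.244387
T_{2}^{(1)} = -12.891401 + (-12.891401 − (-14.416470))/3 = -12.383045
T_{2}^{(2)} = (16·(-12.383045) − (-12.244387)) / 15 = -12.392289
(Column j=1 coincides with Simpson's rule on the same nodes.)

-12.3923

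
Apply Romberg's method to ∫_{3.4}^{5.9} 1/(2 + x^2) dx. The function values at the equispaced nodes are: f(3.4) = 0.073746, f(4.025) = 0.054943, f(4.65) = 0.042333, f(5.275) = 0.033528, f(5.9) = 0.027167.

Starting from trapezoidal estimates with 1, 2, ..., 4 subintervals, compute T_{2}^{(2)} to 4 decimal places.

T_{0}^{(0)} (trapezoid, 1 panel, h=2.5000): 0.126141
T_{1}^{(0)} (trapezoid, 2 panels, h=1.2500): 0.115987
T_{2}^{(0)} (trapezoid, 4 panels, h=0.6250): 0.113288
T_{1}^{(1)} = 0.115987 + (0.115987 − 0.126141)/3 = 0.112602
T_{2}^{(1)} = 0.113288 + (0.113288 − 0.115987)/3 = 0.112388
T_{2}^{(2)} = 0.112388 + (0.112388 − 0.112602)/15 = 0.112374

0.1124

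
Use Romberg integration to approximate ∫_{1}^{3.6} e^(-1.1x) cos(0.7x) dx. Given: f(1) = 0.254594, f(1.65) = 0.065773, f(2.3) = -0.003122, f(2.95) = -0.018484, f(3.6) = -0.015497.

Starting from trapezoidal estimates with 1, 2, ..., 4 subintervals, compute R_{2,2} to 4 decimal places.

0.0910

R_{0,0} (trapezoid, 1 panel, h=2.6000): 0.310826
R_{1,0} (trapezoid, 2 panels, h=1.3000): 0.151354
R_{2,0} (trapezoid, 4 panels, h=0.6500): 0.106415
R_{1,1} = 0.151354 + (0.151354 − 0.310826)/3 = 0.098197
R_{2,1} = 0.106415 + (0.106415 − 0.151354)/3 = 0.091435
R_{2,2} = 0.091435 + (0.091435 − 0.098197)/15 = 0.090984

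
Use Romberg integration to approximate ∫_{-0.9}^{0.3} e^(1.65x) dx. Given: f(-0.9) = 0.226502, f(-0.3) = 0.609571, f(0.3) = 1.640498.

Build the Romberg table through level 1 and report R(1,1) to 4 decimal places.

0.8611

R(0,0) (trapezoid, 1 panel, h=1.2000): 1.120200
R(1,0) (trapezoid, 2 panels, h=0.6000): 0.925843
R(1,1) = 0.925843 + (0.925843 − 1.120200)/3 = 0.861057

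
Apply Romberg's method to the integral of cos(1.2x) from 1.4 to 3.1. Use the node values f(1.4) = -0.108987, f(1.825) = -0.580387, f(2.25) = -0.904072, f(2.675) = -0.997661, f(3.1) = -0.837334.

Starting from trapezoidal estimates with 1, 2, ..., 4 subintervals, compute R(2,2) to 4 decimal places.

R(0,0) (trapezoid, 1 panel, h=1.7000): -0.804373
R(1,0) (trapezoid, 2 panels, h=0.8500): -1.170648
R(2,0) (trapezoid, 4 panels, h=0.4250): -1.255994
R(1,1) = -1.170648 + (-1.170648 − (-0.804373))/3 = -1.292740
R(2,1) = -1.255994 + (-1.255994 − (-1.170648))/3 = -1.284443
R(2,2) = -1.284443 + (-1.284443 − (-1.292740))/15 = -1.283890

-1.2839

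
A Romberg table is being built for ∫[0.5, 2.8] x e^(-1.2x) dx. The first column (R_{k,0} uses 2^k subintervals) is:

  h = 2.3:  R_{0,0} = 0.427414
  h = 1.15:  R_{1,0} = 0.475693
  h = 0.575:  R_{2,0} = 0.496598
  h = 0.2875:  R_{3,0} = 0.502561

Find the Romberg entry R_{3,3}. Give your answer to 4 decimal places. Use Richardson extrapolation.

Richardson extrapolation on the trapezoidal column (denominator 4−1=3):
R_{1,1} = (4·0.475693 − 0.427414) / 3 = 0.491786
R_{2,1} = (4·0.496598 − 0.475693) / 3 = 0.503566
R_{3,1} = 0.502561 + (0.502561 − 0.496598)/3 = 0.504549
R_{2,2} = 0.503566 + (0.503566 − 0.491786)/15 = 0.504351
R_{3,2} = 0.504549 + (0.504549 − 0.503566)/15 = 0.504615
R_{3,3} = (64·0.504615 − 0.504351) / 63 = 0.504619

0.5046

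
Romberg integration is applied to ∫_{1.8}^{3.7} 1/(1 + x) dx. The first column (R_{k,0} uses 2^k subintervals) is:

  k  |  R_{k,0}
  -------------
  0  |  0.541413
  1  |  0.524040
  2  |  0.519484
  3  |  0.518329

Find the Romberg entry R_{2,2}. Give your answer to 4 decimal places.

0.5179

Richardson extrapolation on the trapezoidal column (denominator 4−1=3):
R_{1,1} = 0.524040 + (0.524040 − 0.541413)/3 = 0.518249
R_{2,1} = (4·0.519484 − 0.524040) / 3 = 0.517965
R_{2,2} = 0.517965 + (0.517965 − 0.518249)/15 = 0.517946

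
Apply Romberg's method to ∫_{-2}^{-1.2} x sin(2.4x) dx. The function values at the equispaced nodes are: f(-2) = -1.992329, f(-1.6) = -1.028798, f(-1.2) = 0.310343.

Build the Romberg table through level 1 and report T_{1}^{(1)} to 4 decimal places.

T_{0}^{(0)} (trapezoid, 1 panel, h=0.8000): -0.672794
T_{1}^{(0)} (trapezoid, 2 panels, h=0.4000): -0.747916
T_{1}^{(1)} = -0.747916 + (-0.747916 − (-0.672794))/3 = -0.772957

-0.7730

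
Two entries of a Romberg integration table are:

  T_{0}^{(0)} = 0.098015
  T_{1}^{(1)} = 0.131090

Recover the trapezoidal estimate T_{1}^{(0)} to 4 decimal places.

From T_{1}^{(1)} = (4·T_{1}^{(0)} − T_{0}^{(0)})/3, solve for T_{1}^{(0)}:
4·T_{1}^{(0)} = 3·0.131090 + 0.098015 = 0.491285
T_{1}^{(0)} = 0.122821

0.1228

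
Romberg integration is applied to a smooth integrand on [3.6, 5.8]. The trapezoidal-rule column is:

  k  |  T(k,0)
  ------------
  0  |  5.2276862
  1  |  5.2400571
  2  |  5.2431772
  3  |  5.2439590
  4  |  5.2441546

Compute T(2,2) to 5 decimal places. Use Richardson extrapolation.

5.24422

T(1,1) = (4·5.2400571 − 5.2276862) / 3 = 5.2441807
T(2,1) = (4·5.2431772 − 5.2400571) / 3 = 5.2442172
T(2,2) = (16·5.2442172 − 5.2441807) / 15 = 5.2442196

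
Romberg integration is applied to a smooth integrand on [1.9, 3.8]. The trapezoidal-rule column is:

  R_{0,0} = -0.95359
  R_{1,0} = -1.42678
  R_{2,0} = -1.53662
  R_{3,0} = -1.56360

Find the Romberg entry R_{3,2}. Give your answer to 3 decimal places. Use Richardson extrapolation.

R_{2,1} = -1.53662 + (-1.53662 − (-1.42678))/3 = -1.57323
R_{3,1} = (4·(-1.56360) − (-1.53662)) / 3 = -1.57259
R_{3,2} = -1.57259 + (-1.57259 − (-1.57323))/15 = -1.57255
(Column j=1 coincides with Simpson's rule on the same nodes.)

-1.573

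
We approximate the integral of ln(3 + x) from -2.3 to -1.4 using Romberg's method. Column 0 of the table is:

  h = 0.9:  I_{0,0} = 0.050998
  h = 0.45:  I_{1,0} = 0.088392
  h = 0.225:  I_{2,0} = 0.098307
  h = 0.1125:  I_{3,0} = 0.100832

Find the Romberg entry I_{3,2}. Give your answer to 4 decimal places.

Richardson extrapolation on the trapezoidal column (denominator 4−1=3):
I_{2,1} = 0.098307 + (0.098307 − 0.088392)/3 = 0.101612
I_{3,1} = (4·0.100832 − 0.098307) / 3 = 0.101674
I_{3,2} = (16·0.101674 − 0.101612) / 15 = 0.101678

0.1017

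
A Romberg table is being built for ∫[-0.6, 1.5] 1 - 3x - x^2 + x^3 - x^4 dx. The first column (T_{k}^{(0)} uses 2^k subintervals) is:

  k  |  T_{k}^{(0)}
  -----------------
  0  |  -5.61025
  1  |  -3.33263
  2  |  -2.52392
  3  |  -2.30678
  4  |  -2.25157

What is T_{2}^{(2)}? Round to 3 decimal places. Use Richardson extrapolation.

Richardson extrapolation on the trapezoidal column (denominator 4−1=3):
T_{1}^{(1)} = (4·(-3.33263) − (-5.61025)) / 3 = -2.57342
T_{2}^{(1)} = (4·(-2.52392) − (-3.33263)) / 3 = -2.25435
T_{2}^{(2)} = -2.25435 + (-2.25435 − (-2.57342))/15 = -2.23308

-2.233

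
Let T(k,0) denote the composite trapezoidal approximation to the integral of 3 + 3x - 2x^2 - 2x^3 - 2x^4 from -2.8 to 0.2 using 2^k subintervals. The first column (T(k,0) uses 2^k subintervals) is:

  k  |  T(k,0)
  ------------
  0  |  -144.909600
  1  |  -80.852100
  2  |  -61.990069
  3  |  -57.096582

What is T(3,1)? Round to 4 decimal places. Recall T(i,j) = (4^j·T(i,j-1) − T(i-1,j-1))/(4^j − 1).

Richardson extrapolation on the trapezoidal column (denominator 4−1=3):
T(3,1) = -57.096582 + (-57.096582 − (-61.990069))/3 = -55.465420
(Column j=1 coincides with Simpson's rule on the same nodes.)

-55.4654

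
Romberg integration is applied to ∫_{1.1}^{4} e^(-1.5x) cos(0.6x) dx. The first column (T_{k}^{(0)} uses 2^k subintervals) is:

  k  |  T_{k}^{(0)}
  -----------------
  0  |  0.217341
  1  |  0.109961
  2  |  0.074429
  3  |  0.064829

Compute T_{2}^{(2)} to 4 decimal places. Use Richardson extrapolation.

0.0618

Richardson extrapolation on the trapezoidal column (denominator 4−1=3):
T_{1}^{(1)} = 0.109961 + (0.109961 − 0.217341)/3 = 0.074168
T_{2}^{(1)} = 0.074429 + (0.074429 − 0.109961)/3 = 0.062585
T_{2}^{(2)} = 0.062585 + (0.062585 − 0.074168)/15 = 0.061813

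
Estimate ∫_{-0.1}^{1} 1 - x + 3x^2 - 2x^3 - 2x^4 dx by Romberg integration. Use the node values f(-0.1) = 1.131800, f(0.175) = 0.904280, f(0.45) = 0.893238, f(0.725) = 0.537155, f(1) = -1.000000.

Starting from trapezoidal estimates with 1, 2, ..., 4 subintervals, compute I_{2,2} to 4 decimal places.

I_{0,0} (trapezoid, 1 panel, h=1.1000): 0.072490
I_{1,0} (trapezoid, 2 panels, h=0.5500): 0.527526
I_{2,0} (trapezoid, 4 panels, h=0.2750): 0.660158
I_{1,1} = 0.527526 + (0.527526 − 0.072490)/3 = 0.679205
I_{2,1} = 0.660158 + (0.660158 − 0.527526)/3 = 0.704369
I_{2,2} = 0.704369 + (0.704369 − 0.679205)/15 = 0.706047

0.7060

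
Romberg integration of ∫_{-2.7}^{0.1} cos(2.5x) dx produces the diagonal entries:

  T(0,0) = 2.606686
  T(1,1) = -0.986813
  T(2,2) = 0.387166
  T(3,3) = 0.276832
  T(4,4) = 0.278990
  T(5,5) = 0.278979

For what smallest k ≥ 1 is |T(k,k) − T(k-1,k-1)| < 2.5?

k = 2

|T(1,1) − T(0,0)| = 3.593499 ≥ 2.5
|T(2,2) − T(1,1)| = 1.373979 < 2.5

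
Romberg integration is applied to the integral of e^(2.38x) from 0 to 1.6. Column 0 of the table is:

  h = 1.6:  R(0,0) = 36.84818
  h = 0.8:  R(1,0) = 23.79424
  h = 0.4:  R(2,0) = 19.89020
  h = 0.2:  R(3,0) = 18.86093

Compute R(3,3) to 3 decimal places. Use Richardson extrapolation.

Richardson extrapolation on the trapezoidal column (denominator 4−1=3):
R(1,1) = (4·23.79424 − 36.84818) / 3 = 19.44293
R(2,1) = (4·19.89020 − 23.79424) / 3 = 18.58885
R(3,1) = 18.86093 + (18.86093 − 19.89020)/3 = 18.51784
R(2,2) = 18.58885 + (18.58885 − 19.44293)/15 = 18.53191
R(3,2) = (16·18.51784 − 18.58885) / 15 = 18.51311
R(3,3) = 18.51311 + (18.51311 − 18.53191)/63 = 18.51281
(Column j=1 coincides with Simpson's rule on the same nodes.)

18.513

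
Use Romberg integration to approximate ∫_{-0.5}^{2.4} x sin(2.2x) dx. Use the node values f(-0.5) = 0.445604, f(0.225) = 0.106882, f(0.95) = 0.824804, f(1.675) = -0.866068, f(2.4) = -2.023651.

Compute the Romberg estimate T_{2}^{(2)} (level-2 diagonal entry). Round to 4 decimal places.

T_{0}^{(0)} (trapezoid, 1 panel, h=2.9000): -2.288168
T_{1}^{(0)} (trapezoid, 2 panels, h=1.4500): 0.051882
T_{2}^{(0)} (trapezoid, 4 panels, h=0.7250): -0.524469
T_{1}^{(1)} = 0.051882 + (0.051882 − (-2.288168))/3 = 0.831899
T_{2}^{(1)} = -0.524469 + (-0.524469 − 0.051882)/3 = -0.716586
T_{2}^{(2)} = -0.716586 + (-0.716586 − 0.831899)/15 = -0.819818

-0.8198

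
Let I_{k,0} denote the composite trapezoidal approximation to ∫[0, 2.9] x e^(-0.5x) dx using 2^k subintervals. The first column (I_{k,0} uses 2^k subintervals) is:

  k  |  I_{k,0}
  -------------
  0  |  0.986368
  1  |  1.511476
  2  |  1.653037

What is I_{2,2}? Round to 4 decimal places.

1.7011

I_{1,1} = (4·1.511476 − 0.986368) / 3 = 1.686512
I_{2,1} = 1.653037 + (1.653037 − 1.511476)/3 = 1.700224
I_{2,2} = (16·1.700224 − 1.686512) / 15 = 1.701138
(Column j=1 coincides with Simpson's rule on the same nodes.)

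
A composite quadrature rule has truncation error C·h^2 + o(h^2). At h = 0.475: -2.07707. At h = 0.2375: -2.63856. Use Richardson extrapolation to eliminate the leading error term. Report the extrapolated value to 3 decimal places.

Extrapolated value = (4·A(h/2) − A(h)) / (4 − 1)
= (4·(-2.63856) − (-2.07707)) / 3
= -8.47717 / 3 = -2.82572

-2.826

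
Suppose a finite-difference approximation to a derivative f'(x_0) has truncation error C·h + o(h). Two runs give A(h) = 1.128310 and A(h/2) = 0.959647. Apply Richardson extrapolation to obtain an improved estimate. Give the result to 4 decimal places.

Extrapolated value = (2·A(h/2) − A(h)) / (2 − 1)
= (2·0.959647 − 1.128310) / 1
= 0.790984 / 1 = 0.790984

0.7910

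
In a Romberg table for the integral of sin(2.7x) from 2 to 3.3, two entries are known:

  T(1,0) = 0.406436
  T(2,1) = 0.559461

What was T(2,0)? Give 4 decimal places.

0.5212

From T(2,1) = (4·T(2,0) − T(1,0))/3, solve for T(2,0):
4·T(2,0) = 3·0.559461 + 0.406436 = 2.084819
T(2,0) = 0.521205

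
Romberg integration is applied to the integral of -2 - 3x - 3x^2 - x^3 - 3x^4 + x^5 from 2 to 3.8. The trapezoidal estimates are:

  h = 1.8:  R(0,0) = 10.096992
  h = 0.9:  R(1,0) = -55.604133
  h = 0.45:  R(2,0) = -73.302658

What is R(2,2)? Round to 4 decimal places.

R(1,1) = -55.604133 + (-55.604133 − 10.096992)/3 = -77.504508
R(2,1) = -73.302658 + (-73.302658 − (-55.604133))/3 = -79.202166
R(2,2) = (16·(-79.202166) − (-77.504508)) / 15 = -79.315343

-79.3153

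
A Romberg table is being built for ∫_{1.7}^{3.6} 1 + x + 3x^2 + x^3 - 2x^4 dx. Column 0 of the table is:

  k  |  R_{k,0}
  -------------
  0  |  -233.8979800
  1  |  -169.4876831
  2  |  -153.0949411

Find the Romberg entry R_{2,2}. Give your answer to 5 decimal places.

Richardson extrapolation on the trapezoidal column (denominator 4−1=3):
R_{1,1} = (4·(-169.4876831) − (-233.8979800)) / 3 = -148.0175841
R_{2,1} = (4·(-153.0949411) − (-169.4876831)) / 3 = -147.6306938
R_{2,2} = -147.6306938 + (-147.6306938 − (-148.0175841))/15 = -147.6049011

-147.60490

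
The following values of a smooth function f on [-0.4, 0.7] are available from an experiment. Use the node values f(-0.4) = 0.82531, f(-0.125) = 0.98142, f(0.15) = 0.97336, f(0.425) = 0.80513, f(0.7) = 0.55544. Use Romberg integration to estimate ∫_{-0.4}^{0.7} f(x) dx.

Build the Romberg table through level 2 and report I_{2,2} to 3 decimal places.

I_{0,0} (trapezoid, 1 panel, h=1.1000): 0.75941
I_{1,0} (trapezoid, 2 panels, h=0.5500): 0.91505
I_{2,0} (trapezoid, 4 panels, h=0.2750): 0.94883
I_{1,1} = 0.91505 + (0.91505 − 0.75941)/3 = 0.96693
I_{2,1} = 0.94883 + (0.94883 − 0.91505)/3 = 0.96009
I_{2,2} = 0.96009 + (0.96009 − 0.96693)/15 = 0.95963

0.960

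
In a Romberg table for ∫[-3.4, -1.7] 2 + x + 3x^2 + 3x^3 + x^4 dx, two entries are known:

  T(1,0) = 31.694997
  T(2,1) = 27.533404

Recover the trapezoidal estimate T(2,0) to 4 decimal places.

28.5738

From T(2,1) = (4·T(2,0) − T(1,0))/3, solve for T(2,0):
4·T(2,0) = 3·27.533404 + 31.694997 = 114.295209
T(2,0) = 28.573802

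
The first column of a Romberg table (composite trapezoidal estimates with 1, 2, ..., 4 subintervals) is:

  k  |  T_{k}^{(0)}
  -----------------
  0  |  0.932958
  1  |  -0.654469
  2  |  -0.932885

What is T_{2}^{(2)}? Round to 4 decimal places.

T_{1}^{(1)} = (4·(-0.654469) − 0.932958) / 3 = -1.183611
T_{2}^{(1)} = (4·(-0.932885) − (-0.654469)) / 3 = -1.025690
T_{2}^{(2)} = -1.025690 + (-1.025690 − (-1.183611))/15 = -1.015162

-1.0152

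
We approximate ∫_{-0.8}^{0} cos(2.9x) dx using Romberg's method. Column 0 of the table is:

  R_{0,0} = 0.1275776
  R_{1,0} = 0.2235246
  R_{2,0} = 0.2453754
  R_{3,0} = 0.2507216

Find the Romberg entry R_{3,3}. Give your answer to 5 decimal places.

0.25249

Richardson extrapolation on the trapezoidal column (denominator 4−1=3):
R_{1,1} = 0.2235246 + (0.2235246 − 0.1275776)/3 = 0.2555069
R_{2,1} = 0.2453754 + (0.2453754 − 0.2235246)/3 = 0.2526590
R_{3,1} = 0.2507216 + (0.2507216 − 0.2453754)/3 = 0.2525037
R_{2,2} = (16·0.2526590 − 0.2555069) / 15 = 0.2524691
R_{3,2} = 0.2525037 + (0.2525037 − 0.2526590)/15 = 0.2524933
R_{3,3} = 0.2524933 + (0.2524933 − 0.2524691)/63 = 0.2524937
(Column j=1 coincides with Simpson's rule on the same nodes.)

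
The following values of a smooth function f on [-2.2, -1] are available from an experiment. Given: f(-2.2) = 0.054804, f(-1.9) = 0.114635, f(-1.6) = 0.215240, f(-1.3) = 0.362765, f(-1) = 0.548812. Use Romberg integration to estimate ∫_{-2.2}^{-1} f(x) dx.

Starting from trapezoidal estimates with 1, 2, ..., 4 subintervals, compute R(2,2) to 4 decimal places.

0.2945

R(0,0) (trapezoid, 1 panel, h=1.2000): 0.362170
R(1,0) (trapezoid, 2 panels, h=0.6000): 0.310229
R(2,0) (trapezoid, 4 panels, h=0.3000): 0.298334
R(1,1) = 0.310229 + (0.310229 − 0.362170)/3 = 0.292915
R(2,1) = 0.298334 + (0.298334 − 0.310229)/3 = 0.294369
R(2,2) = 0.294369 + (0.294369 − 0.292915)/15 = 0.294466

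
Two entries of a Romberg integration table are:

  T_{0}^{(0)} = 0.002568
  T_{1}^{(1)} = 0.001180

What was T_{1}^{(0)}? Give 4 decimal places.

0.0015

From T_{1}^{(1)} = (4·T_{1}^{(0)} − T_{0}^{(0)})/3, solve for T_{1}^{(0)}:
4·T_{1}^{(0)} = 3·0.001180 + 0.002568 = 0.006108
T_{1}^{(0)} = 0.001527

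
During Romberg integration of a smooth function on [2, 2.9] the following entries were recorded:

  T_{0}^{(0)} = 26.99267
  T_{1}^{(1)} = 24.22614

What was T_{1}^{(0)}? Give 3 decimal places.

From T_{1}^{(1)} = (4·T_{1}^{(0)} − T_{0}^{(0)})/3, solve for T_{1}^{(0)}:
4·T_{1}^{(0)} = 3·24.22614 + 26.99267 = 99.67109
T_{1}^{(0)} = 24.91777

24.918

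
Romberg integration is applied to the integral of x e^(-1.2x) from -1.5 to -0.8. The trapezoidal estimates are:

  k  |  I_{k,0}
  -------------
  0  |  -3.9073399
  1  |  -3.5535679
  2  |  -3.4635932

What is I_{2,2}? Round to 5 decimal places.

I_{1,1} = -3.5535679 + (-3.5535679 − (-3.9073399))/3 = -3.4356439
I_{2,1} = -3.4635932 + (-3.4635932 − (-3.5535679))/3 = -3.4336016
I_{2,2} = -3.4336016 + (-3.4336016 − (-3.4356439))/15 = -3.4334654

-3.43347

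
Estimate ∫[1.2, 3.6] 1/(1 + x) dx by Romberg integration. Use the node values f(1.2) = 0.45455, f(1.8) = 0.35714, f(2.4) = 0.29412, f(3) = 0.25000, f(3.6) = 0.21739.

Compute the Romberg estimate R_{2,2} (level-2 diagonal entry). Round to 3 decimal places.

0.738

R_{0,0} (trapezoid, 1 panel, h=2.4000): 0.80633
R_{1,0} (trapezoid, 2 panels, h=1.2000): 0.75611
R_{2,0} (trapezoid, 4 panels, h=0.6000): 0.74234
R_{1,1} = 0.75611 + (0.75611 − 0.80633)/3 = 0.73937
R_{2,1} = 0.74234 + (0.74234 − 0.75611)/3 = 0.73775
R_{2,2} = 0.73775 + (0.73775 − 0.73937)/15 = 0.73764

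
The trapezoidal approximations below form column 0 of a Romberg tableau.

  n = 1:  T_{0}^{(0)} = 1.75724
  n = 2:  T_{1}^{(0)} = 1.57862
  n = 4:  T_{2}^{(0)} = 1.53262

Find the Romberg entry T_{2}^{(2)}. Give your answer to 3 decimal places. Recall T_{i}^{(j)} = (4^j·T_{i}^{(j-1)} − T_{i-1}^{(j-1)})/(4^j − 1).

1.517

T_{1}^{(1)} = 1.57862 + (1.57862 − 1.75724)/3 = 1.51908
T_{2}^{(1)} = (4·1.53262 − 1.57862) / 3 = 1.51729
T_{2}^{(2)} = (16·1.51729 − 1.51908) / 15 = 1.51717
(Column j=1 coincides with Simpson's rule on the same nodes.)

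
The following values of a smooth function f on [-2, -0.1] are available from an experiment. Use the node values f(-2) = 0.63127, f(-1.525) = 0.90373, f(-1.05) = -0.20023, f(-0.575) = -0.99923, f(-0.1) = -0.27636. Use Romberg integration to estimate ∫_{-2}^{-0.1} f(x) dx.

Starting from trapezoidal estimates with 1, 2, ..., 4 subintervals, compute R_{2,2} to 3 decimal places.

R_{0,0} (trapezoid, 1 panel, h=1.9000): 0.33716
R_{1,0} (trapezoid, 2 panels, h=0.9500): -0.02164
R_{2,0} (trapezoid, 4 panels, h=0.4750): -0.05618
R_{1,1} = -0.02164 + (-0.02164 − 0.33716)/3 = -0.14124
R_{2,1} = -0.05618 + (-0.05618 − (-0.02164))/3 = -0.06769
R_{2,2} = -0.06769 + (-0.06769 − (-0.14124))/15 = -0.06279

-0.063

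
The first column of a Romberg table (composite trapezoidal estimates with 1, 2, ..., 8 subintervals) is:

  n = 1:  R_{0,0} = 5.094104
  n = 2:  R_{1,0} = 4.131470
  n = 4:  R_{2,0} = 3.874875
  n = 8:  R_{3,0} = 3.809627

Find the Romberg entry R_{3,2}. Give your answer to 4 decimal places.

3.7878

R_{2,1} = 3.874875 + (3.874875 − 4.131470)/3 = 3.789343
R_{3,1} = (4·3.809627 − 3.874875) / 3 = 3.787878
R_{3,2} = 3.787878 + (3.787878 − 3.789343)/15 = 3.787780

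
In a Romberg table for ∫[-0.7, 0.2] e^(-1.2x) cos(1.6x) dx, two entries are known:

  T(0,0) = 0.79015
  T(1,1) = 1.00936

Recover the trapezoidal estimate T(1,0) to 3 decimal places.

0.955

From T(1,1) = (4·T(1,0) − T(0,0))/3, solve for T(1,0):
4·T(1,0) = 3·1.00936 + 0.79015 = 3.81823
T(1,0) = 0.95456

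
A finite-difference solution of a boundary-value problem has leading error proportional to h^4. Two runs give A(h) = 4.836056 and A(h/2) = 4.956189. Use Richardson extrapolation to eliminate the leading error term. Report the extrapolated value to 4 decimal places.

The leading error scales as h^4; refining by a factor of 2 reduces it by 2^4 = 16.
Extrapolated value = (16·A(h/2) − A(h)) / (16 − 1)
= (16·4.956189 − 4.836056) / 15
= 74.462968 / 15 = 4.964198

4.9642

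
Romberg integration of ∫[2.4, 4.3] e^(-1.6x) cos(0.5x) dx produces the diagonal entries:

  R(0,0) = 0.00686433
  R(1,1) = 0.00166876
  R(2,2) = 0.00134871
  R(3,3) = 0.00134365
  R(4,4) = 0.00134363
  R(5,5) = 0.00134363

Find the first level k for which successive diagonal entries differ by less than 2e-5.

|R(1,1) − R(0,0)| = 0.00519557 ≥ 2e-5
|R(2,2) − R(1,1)| = 0.00032005 ≥ 2e-5
|R(3,3) − R(2,2)| = 0.00000506 < 2e-5

k = 3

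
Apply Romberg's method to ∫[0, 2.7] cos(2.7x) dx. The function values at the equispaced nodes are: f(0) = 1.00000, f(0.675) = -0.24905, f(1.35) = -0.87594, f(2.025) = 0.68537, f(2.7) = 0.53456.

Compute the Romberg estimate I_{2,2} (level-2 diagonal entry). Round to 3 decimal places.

I_{0,0} (trapezoid, 1 panel, h=2.7000): 2.07166
I_{1,0} (trapezoid, 2 panels, h=1.3500): -0.14669
I_{2,0} (trapezoid, 4 panels, h=0.6750): 0.22117
I_{1,1} = -0.14669 + (-0.14669 − 2.07166)/3 = -0.88614
I_{2,1} = 0.22117 + (0.22117 − (-0.14669))/3 = 0.34379
I_{2,2} = 0.34379 + (0.34379 − (-0.88614))/15 = 0.42579

0.426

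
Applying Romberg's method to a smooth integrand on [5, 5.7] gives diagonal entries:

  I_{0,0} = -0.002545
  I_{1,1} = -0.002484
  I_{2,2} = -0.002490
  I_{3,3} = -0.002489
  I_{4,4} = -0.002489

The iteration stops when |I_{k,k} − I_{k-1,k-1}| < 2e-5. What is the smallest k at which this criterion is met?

|I_{1,1} − I_{0,0}| = 0.000061 ≥ 2e-5
|I_{2,2} − I_{1,1}| = 0.000006 < 2e-5

k = 2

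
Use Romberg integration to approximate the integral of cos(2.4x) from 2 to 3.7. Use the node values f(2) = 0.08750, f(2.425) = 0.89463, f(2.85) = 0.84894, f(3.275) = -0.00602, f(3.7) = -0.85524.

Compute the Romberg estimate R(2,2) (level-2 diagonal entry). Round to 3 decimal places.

0.628

R(0,0) (trapezoid, 1 panel, h=1.7000): -0.65258
R(1,0) (trapezoid, 2 panels, h=0.8500): 0.39531
R(2,0) (trapezoid, 4 panels, h=0.4250): 0.57531
R(1,1) = 0.39531 + (0.39531 − (-0.65258))/3 = 0.74461
R(2,1) = 0.57531 + (0.57531 − 0.39531)/3 = 0.63531
R(2,2) = 0.63531 + (0.63531 − 0.74461)/15 = 0.62802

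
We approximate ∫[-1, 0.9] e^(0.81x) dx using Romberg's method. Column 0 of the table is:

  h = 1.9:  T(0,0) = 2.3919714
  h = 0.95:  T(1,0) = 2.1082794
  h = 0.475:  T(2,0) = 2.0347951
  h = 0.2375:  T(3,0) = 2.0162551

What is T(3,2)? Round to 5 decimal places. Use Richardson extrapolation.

T(2,1) = 2.0347951 + (2.0347951 − 2.1082794)/3 = 2.0103003
T(3,1) = (4·2.0162551 − 2.0347951) / 3 = 2.0100751
T(3,2) = 2.0100751 + (2.0100751 − 2.0103003)/15 = 2.0100601

2.01006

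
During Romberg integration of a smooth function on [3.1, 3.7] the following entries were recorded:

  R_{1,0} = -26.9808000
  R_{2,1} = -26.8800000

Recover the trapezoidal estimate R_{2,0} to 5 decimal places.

-26.90520

From R_{2,1} = (4·R_{2,0} − R_{1,0})/3, solve for R_{2,0}:
4·R_{2,0} = 3·(-26.8800000) + (-26.9808000) = -107.6208000
R_{2,0} = -26.9052000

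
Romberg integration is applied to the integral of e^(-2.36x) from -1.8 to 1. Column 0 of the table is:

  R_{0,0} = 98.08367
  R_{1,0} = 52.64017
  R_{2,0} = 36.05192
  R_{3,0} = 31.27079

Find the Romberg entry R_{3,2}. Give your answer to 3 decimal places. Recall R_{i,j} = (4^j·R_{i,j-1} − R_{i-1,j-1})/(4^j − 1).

R_{2,1} = 36.05192 + (36.05192 − 52.64017)/3 = 30.52250
R_{3,1} = (4·31.27079 − 36.05192) / 3 = 29.67708
R_{3,2} = (16·29.67708 − 30.52250) / 15 = 29.62072

29.621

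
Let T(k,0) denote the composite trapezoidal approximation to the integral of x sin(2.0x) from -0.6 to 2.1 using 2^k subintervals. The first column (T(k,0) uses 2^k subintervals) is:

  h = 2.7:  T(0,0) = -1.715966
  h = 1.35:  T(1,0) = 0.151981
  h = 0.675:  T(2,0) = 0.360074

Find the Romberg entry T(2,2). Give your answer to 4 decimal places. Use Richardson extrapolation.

0.4064

Richardson extrapolation on the trapezoidal column (denominator 4−1=3):
T(1,1) = 0.151981 + (0.151981 − (-1.715966))/3 = 0.774630
T(2,1) = 0.360074 + (0.360074 − 0.151981)/3 = 0.429438
T(2,2) = (16·0.429438 − 0.774630) / 15 = 0.406425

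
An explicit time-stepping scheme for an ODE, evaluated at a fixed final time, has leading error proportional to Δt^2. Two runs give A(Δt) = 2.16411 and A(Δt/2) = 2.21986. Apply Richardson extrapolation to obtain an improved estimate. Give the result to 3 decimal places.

The leading error scales as Δt^2; refining by a factor of 2 reduces it by 2^2 = 4.
Extrapolated value = (4·A(Δt/2) − A(Δt)) / (4 − 1)
= (4·2.21986 − 2.16411) / 3
= 6.71533 / 3 = 2.23844

2.238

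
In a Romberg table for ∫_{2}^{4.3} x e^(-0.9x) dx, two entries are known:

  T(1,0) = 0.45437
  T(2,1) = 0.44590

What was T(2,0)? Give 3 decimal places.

0.448

From T(2,1) = (4·T(2,0) − T(1,0))/3, solve for T(2,0):
4·T(2,0) = 3·0.44590 + 0.45437 = 1.79207
T(2,0) = 0.44802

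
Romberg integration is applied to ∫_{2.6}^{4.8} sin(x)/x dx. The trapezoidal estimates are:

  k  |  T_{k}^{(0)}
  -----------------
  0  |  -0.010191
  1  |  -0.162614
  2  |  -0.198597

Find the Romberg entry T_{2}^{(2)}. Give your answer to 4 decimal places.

T_{1}^{(1)} = (4·(-0.162614) − (-0.010191)) / 3 = -0.213422
T_{2}^{(1)} = -0.198597 + (-0.198597 − (-0.162614))/3 = -0.210591
T_{2}^{(2)} = -0.210591 + (-0.210591 − (-0.213422))/15 = -0.210402

-0.2104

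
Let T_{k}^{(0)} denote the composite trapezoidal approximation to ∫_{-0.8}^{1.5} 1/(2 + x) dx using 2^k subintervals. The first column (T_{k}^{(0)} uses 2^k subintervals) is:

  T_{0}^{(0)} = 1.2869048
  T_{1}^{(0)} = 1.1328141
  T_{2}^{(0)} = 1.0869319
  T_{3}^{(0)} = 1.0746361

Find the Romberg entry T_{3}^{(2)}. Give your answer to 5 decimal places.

Richardson extrapolation on the trapezoidal column (denominator 4−1=3):
T_{2}^{(1)} = (4·1.0869319 − 1.1328141) / 3 = 1.0716378
T_{3}^{(1)} = 1.0746361 + (1.0746361 − 1.0869319)/3 = 1.0705375
T_{3}^{(2)} = (16·1.0705375 − 1.0716378) / 15 = 1.0704641

1.07046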